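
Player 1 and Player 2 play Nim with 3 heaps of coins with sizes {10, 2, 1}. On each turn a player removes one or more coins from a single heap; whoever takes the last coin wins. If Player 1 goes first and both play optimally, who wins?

Nim-sum: 10 XOR 2 XOR 1 = 9.
The nim-sum is 9 ≠ 0, so this is an N-position: the player to move can win; Player 1 has a winning move.

Player 1 wins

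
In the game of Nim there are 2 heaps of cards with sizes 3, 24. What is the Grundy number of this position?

27

Nim-sum: 3 XOR 24 = 27.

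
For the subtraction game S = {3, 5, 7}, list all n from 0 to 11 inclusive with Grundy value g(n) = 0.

0, 1, 2, 10, 11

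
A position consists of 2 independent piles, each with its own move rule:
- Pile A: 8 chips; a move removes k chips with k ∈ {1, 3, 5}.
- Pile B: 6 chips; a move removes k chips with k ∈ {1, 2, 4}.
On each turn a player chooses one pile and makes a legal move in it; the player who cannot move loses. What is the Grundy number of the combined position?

Grundy values for pile A (subtraction set {1, 3, 5}):
k:     0  1  2  3  4  5  6  7  8
g(k):  0  1  0  1  0  1  0  1  0
So g(8) = 0.
Build the Grundy sequence for pile B with g(k) = mex{g(k−s) : s ∈ {1, 2, 4}, s ≤ k}:
k:     0  1  2  3  4  5  6
g(k):  0  1  2  0  1  2  0
So g(6) = 0.
By the Sprague-Grundy theorem, the Grundy value of a sum of independent games is the XOR of the component values.
Combined value = 0 XOR 0 = 0.

0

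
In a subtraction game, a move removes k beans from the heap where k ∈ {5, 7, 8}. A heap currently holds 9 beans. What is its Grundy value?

Grundy values for subtraction set {5, 7, 8}:
k:     0  1  2  3  4  5  6  7  8  9
g(k):  0  0  0  0  0  1  1  1  1  1
So g(9) = 1.

1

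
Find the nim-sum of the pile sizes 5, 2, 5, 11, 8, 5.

4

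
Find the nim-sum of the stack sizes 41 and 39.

Compute the nim-sum pairwise:
41 ^ 39 = 14

14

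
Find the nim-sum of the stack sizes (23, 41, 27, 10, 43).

4

Write each in binary and XOR column by column:
  010111  (23)
  101001  (41)
  011011  (27)
  001010  (10)
  101011  (43)
  ------
  000100  (4)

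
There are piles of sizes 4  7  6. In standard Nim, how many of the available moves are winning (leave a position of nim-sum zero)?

3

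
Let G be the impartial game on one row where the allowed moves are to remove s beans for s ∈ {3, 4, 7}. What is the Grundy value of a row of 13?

Build the Grundy sequence with g(k) = mex{g(k−s) : s ∈ {3, 4, 7}, s ≤ k}:
k:     0  1  2  3  4  5  6  7  8  9 10 11 12 13
g(k):  0  0  0  1  1  1  2  2  2  3  0  0  0  1
So g(13) = 1.

1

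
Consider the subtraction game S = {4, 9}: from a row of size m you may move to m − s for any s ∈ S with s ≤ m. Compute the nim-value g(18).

Build the Grundy sequence with g(k) = mex{g(k−s) : s ∈ {4, 9}, s ≤ k}:
k:     0  1  2  3  4  5  6  7  8  9 10 11 12 13 14 15 16 17 18
g(k):  0  0  0  0  1  1  1  1  0  2  2  2  1  0  0  0  0  1  1
So g(18) = 1.

1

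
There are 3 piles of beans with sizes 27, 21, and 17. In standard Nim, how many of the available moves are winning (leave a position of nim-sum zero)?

3

Nim-sum: 27 XOR 21 XOR 17 = 31.
The overall nim-sum is X = 31. A pile of size p has a winning move iff p XOR X < p (reduce it to p XOR X).
  27: 27 XOR 31 = 4 < 27 — winning move (to 4).
  21: 21 XOR 31 = 10 < 21 — winning move (to 10).
  17: 17 XOR 31 = 14 < 17 — winning move (to 14).
That gives 3 winning moves.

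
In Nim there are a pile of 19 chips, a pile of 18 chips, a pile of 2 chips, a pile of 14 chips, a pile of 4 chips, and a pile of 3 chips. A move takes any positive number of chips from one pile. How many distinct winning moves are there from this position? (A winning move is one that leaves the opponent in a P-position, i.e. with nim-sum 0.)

Compute the nim-sum pairwise:
19 XOR 18 = 1
1 XOR 2 = 3
3 XOR 14 = 13
13 XOR 4 = 9
9 XOR 3 = 10
The overall nim-sum is X = 10. A pile of size p has a winning move iff p XOR X < p (reduce it to p XOR X).
  19: 19 XOR 10 = 25 ≥ 19 — no move.
  18: 18 XOR 10 = 24 ≥ 18 — no move.
  2: 2 XOR 10 = 8 ≥ 2 — no move.
  14: 14 XOR 10 = 4 < 14 — winning move (to 4).
  4: 4 XOR 10 = 14 ≥ 4 — no move.
  3: 3 XOR 10 = 9 ≥ 3 — no move.
That gives 1 winning move.

1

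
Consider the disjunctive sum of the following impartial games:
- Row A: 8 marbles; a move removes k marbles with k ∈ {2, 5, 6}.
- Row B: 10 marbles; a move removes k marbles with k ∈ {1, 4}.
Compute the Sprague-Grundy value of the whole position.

For row A, compute g(0), g(1), … with moves {2, 5, 6}:
g(0) = mex{} = 0
g(1) = mex{} = 0
g(2) = mex{0} = 1
g(3) = mex{0} = 1
g(4) = mex{1} = 0
g(5) = mex{0,1} = 2
g(6) = mex{0} = 1
g(7) = mex{0,1,2} = 3
g(8) = mex{1} = 0
So g(8) = 0.
Build the Grundy sequence for row B with g(k) = mex{g(k−s) : s ∈ {1, 4}, s ≤ k}:
k:     0  1  2  3  4  5  6  7  8  9 10
g(k):  0  1  0  1  2  0  1  0  1  2  0
So g(10) = 0.
By the Sprague-Grundy theorem, the Grundy value of a sum of independent games is the XOR of the component values.
Combined value = 0 ⊕ 0 = 0.

0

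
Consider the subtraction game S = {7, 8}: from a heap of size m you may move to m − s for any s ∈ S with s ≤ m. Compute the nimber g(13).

1

Build the Grundy sequence with g(k) = mex{g(k−s) : s ∈ {7, 8}, s ≤ k}:
k:     0  1  2  3  4  5  6  7  8  9 10 11 12 13
g(k):  0  0  0  0  0  0  0  1  1  1  1  1  1  1
So g(13) = 1.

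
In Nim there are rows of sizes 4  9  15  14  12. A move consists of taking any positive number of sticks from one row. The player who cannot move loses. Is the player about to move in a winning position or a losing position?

Write each in binary and XOR column by column:
  0100  (4)
  1001  (9)
  1111  (15)
  1110  (14)
  1100  (12)
  ----
  0000  (0)
The nim-sum is 0, so this is a P-position: the player to move is in a losing position under optimal play.

Losing position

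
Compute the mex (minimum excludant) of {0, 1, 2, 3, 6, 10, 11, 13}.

4

The values 0, 1, 2, 3 are all present; 4 is the first non-negative integer missing from the set.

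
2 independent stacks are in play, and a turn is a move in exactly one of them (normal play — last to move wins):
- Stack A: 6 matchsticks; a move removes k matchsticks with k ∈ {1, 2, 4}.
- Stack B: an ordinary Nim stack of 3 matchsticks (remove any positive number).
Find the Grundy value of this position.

Grundy values for stack A (subtraction set {1, 2, 4}):
g(0) = mex{} = 0
g(1) = mex{0} = 1
g(2) = mex{0,1} = 2
g(3) = mex{1,2} = 0
g(4) = mex{0,2} = 1
g(5) = mex{0,1} = 2
g(6) = mex{1,2} = 0
So g(6) = 0.
Stack B is a plain Nim stack of size 3, so its Grundy value is 3.
The value of a disjunctive sum is the nim-sum of the parts.
Combined value = 0 ⊕ 3 = 3.

3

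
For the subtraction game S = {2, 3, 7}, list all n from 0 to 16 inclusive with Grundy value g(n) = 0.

0, 1, 5, 6, 10, 11, 15, 16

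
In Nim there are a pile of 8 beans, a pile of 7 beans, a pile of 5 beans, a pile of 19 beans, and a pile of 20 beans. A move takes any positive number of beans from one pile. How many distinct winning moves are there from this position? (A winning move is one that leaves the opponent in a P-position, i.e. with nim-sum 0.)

1

Nim-sum: 8 ⊕ 7 ⊕ 5 ⊕ 19 ⊕ 20 = 13.
The overall nim-sum is X = 13. A pile of size p has a winning move iff p XOR X < p (reduce it to p XOR X).
  8: 8 XOR 13 = 5 < 8 — winning move (to 5).
  7: 7 XOR 13 = 10 ≥ 7 — no move.
  5: 5 XOR 13 = 8 ≥ 5 — no move.
  19: 19 XOR 13 = 30 ≥ 19 — no move.
  20: 20 XOR 13 = 25 ≥ 20 — no move.
That gives 1 winning move.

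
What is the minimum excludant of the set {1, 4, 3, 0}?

2

The values 0, 1 are all present; 2 is the first non-negative integer missing from the set.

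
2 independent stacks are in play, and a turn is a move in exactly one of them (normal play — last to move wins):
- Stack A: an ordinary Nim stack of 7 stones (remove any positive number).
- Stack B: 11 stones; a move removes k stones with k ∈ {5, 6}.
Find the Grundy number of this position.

7

Stack A is a plain Nim stack of size 7, so its Grundy value is 7.
For stack B, compute g(0), g(1), … with moves {5, 6}:
g(0) = mex{} = 0
g(1) = mex{} = 0
g(2) = mex{} = 0
g(3) = mex{} = 0
g(4) = mex{} = 0
g(5) = mex{0} = 1
g(6) = mex{0} = 1
g(7) = mex{0} = 1
g(8) = mex{0} = 1
g(9) = mex{0} = 1
g(10) = mex{0,1} = 2
g(11) = mex{1} = 0
So g(11) = 0.
By the Sprague-Grundy theorem, the Grundy value of a sum of independent games is the XOR of the component values.
Combined value = 7 XOR 0 = 7.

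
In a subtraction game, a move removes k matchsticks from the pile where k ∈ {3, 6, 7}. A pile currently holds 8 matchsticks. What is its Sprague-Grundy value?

Grundy values for subtraction set {3, 6, 7}:
k:     0  1  2  3  4  5  6  7  8
g(k):  0  0  0  1  1  1  2  2  2
So g(8) = 2.

2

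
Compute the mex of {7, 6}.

0 is not in the set, so the mex is 0.

0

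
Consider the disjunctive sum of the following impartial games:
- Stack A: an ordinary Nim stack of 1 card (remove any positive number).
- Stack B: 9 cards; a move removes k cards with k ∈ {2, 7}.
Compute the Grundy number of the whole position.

1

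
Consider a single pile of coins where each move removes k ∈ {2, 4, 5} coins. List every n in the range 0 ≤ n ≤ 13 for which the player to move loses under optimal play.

0, 1, 7, 8

Grundy values for subtraction set {2, 4, 5}:
g(0) = mex{} = 0
g(1) = mex{} = 0
g(2) = mex{0} = 1
g(3) = mex{0} = 1
g(4) = mex{0,1} = 2
g(5) = mex{0,1} = 2
g(6) = mex{0,1,2} = 3
g(7) = mex{1,2} = 0
g(8) = mex{1,2,3} = 0
g(9) = mex{0,2} = 1
g(10) = mex{0,2,3} = 1
g(11) = mex{0,1,3} = 2
g(12) = mex{0,1} = 2
g(13) = mex{0,1,2} = 3
The P-positions (g = 0) in 0..13 are 0, 1, 7, 8.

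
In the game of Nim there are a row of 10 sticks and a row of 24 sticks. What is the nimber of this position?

18

Nim-sum: 10 ^ 24 = 18.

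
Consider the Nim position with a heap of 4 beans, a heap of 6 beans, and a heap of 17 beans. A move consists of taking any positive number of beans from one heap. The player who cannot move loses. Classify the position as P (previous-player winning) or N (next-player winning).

Nim-sum: 4 ⊕ 6 ⊕ 17 = 19.
The nim-sum is 19 ≠ 0, so this is an N-position: the player to move can win.

N-position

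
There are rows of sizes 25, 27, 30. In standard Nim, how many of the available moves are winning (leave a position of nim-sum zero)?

3

Bitwise XOR of the heap sizes:
  11001  (25)
  11011  (27)
  11110  (30)
  -----
  11100  (28)
The overall nim-sum is X = 28. A row of size p has a winning move iff p XOR X < p (reduce it to p XOR X).
  25: 25 XOR 28 = 5 < 25 — winning move (to 5).
  27: 27 XOR 28 = 7 < 27 — winning move (to 7).
  30: 30 XOR 28 = 2 < 30 — winning move (to 2).
That gives 3 winning moves.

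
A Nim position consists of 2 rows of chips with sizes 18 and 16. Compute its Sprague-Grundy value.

2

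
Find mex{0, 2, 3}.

0 is in the set but 1 is not, so the mex is 1.

1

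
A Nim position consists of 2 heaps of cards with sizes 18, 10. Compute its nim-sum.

24

Bitwise XOR of the heap sizes:
  10010  (18)
  01010  (10)
  -----
  11000  (24)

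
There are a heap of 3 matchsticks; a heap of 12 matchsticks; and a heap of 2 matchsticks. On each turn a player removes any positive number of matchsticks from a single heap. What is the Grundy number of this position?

Nim-sum: 3 XOR 12 XOR 2 = 13.

13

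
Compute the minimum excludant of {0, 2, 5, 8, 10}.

0 is in the set but 1 is not, so the mex is 1.

1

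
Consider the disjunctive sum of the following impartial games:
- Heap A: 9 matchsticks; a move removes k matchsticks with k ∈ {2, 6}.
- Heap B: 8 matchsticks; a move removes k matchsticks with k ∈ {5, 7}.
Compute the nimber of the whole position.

1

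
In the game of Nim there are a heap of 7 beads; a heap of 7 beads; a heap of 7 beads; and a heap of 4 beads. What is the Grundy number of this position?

Compute the nim-sum pairwise:
7 ^ 7 = 0
0 ^ 7 = 7
7 ^ 4 = 3

3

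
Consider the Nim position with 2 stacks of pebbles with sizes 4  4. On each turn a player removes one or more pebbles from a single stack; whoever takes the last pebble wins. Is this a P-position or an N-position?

Compute the nim-sum pairwise:
4 XOR 4 = 0
The nim-sum is 0, so this is a P-position: the player to move is in a losing position under optimal play.

P-position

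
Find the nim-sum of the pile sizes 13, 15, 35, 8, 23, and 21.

Compute the nim-sum pairwise:
13 XOR 15 = 2
2 XOR 35 = 33
33 XOR 8 = 41
41 XOR 23 = 62
62 XOR 21 = 43

43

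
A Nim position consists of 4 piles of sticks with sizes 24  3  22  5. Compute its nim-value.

8

Bitwise XOR of the heap sizes:
  11000  (24)
  00011  (3)
  10110  (22)
  00101  (5)
  -----
  01000  (8)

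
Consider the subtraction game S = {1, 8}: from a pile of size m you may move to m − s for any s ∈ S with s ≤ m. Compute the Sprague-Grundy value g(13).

Compute g(0), g(1), … for moves {1, 8}:
g(0) = mex{} = 0
g(1) = mex{0} = 1
g(2) = mex{1} = 0
g(3) = mex{0} = 1
g(4) = mex{1} = 0
g(5) = mex{0} = 1
g(6) = mex{1} = 0
g(7) = mex{0} = 1
g(8) = mex{0,1} = 2
g(9) = mex{1,2} = 0
g(10) = mex{0} = 1
g(11) = mex{1} = 0
g(12) = mex{0} = 1
g(13) = mex{1} = 0
So g(13) = 0.

0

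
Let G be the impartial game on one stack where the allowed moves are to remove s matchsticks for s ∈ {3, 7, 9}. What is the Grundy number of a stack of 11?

3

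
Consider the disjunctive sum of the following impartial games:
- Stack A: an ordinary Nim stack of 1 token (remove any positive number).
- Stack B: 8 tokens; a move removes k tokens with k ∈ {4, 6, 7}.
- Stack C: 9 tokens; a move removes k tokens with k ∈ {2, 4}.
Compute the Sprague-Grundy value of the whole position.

Stack A is a plain Nim stack of size 1, so its Grundy value is 1.
Build the Grundy sequence for stack B with g(k) = mex{g(k−s) : s ∈ {4, 6, 7}, s ≤ k}:
g(0) = mex{} = 0
g(1) = mex{} = 0
g(2) = mex{} = 0
g(3) = mex{} = 0
g(4) = mex{0} = 1
g(5) = mex{0} = 1
g(6) = mex{0} = 1
g(7) = mex{0} = 1
g(8) = mex{0,1} = 2
So g(8) = 2.
Grundy values for stack C (subtraction set {2, 4}):
k:     0  1  2  3  4  5  6  7  8  9
g(k):  0  0  1  1  2  2  0  0  1  1
So g(9) = 1.
By the Sprague-Grundy theorem, the Grundy value of a sum of independent games is the XOR of the component values.
Combined value = 1 ⊕ 2 ⊕ 1 = 2.

2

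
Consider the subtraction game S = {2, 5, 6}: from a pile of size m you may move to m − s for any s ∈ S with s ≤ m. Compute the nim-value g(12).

0

Build the Grundy sequence with g(k) = mex{g(k−s) : s ∈ {2, 5, 6}, s ≤ k}:
g(0) = mex{} = 0
g(1) = mex{} = 0
g(2) = mex{0} = 1
g(3) = mex{0} = 1
g(4) = mex{1} = 0
g(5) = mex{0,1} = 2
g(6) = mex{0} = 1
g(7) = mex{0,1,2} = 3
g(8) = mex{1} = 0
g(9) = mex{0,1,3} = 2
g(10) = mex{0,2} = 1
g(11) = mex{1,2} = 0
g(12) = mex{1,3} = 0
So g(12) = 0.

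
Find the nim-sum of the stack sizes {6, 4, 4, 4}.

Write each in binary and XOR column by column:
  110  (6)
  100  (4)
  100  (4)
  100  (4)
  ---
  010  (2)

2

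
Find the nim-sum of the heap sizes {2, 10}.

8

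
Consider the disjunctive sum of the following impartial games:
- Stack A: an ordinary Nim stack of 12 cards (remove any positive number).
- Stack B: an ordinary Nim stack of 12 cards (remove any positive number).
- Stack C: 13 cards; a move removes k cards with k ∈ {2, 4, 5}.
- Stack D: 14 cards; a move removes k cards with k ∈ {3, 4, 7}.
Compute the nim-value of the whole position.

2

Stack A is a plain Nim stack of size 12, so its Grundy value is 12.
Stack B is a plain Nim stack of size 12, so its Grundy value is 12.
Build the Grundy sequence for stack C with g(k) = mex{g(k−s) : s ∈ {2, 4, 5}, s ≤ k}:
g(0) = mex{} = 0
g(1) = mex{} = 0
g(2) = mex{0} = 1
g(3) = mex{0} = 1
g(4) = mex{0,1} = 2
g(5) = mex{0,1} = 2
g(6) = mex{0,1,2} = 3
g(7) = mex{1,2} = 0
g(8) = mex{1,2,3} = 0
g(9) = mex{0,2} = 1
g(10) = mex{0,2,3} = 1
g(11) = mex{0,1,3} = 2
g(12) = mex{0,1} = 2
g(13) = mex{0,1,2} = 3
So g(13) = 3.
Build the Grundy sequence for stack D with g(k) = mex{g(k−s) : s ∈ {3, 4, 7}, s ≤ k}:
k:     0  1  2  3  4  5  6  7  8  9 10 11 12 13 14
g(k):  0  0  0  1  1  1  2  2  2  3  0  0  0  1  1
So g(14) = 1.
By the Sprague-Grundy theorem, the Grundy value of a sum of independent games is the XOR of the component values.
Combined value = 12 XOR 12 XOR 3 XOR 1 = 2.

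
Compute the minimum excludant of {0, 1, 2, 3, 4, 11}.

5

The values 0, 1, 2, 3, 4 are all present; 5 is the first non-negative integer missing from the set.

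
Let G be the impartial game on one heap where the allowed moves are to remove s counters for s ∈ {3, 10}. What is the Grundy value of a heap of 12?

Compute g(0), g(1), … for moves {3, 10}:
k:     0  1  2  3  4  5  6  7  8  9 10 11 12
g(k):  0  0  0  1  1  1  0  0  0  1  1  1  2
So g(12) = 2.

2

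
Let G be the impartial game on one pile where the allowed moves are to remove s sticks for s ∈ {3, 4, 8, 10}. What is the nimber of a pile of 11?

Grundy values for subtraction set {3, 4, 8, 10}:
g(0) = mex{} = 0
g(1) = mex{} = 0
g(2) = mex{} = 0
g(3) = mex{0} = 1
g(4) = mex{0} = 1
g(5) = mex{0} = 1
g(6) = mex{0,1} = 2
g(7) = mex{1} = 0
g(8) = mex{0,1} = 2
g(9) = mex{0,1,2} = 3
g(10) = mex{0,2} = 1
g(11) = mex{0,1,2} = 3
So g(11) = 3.

3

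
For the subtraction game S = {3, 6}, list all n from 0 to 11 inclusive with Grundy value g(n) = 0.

0, 1, 2, 9, 10, 11

Grundy values for subtraction set {3, 6}:
k:     0  1  2  3  4  5  6  7  8  9 10 11
g(k):  0  0  0  1  1  1  2  2  2  0  0  0
The P-positions (g = 0) in 0..11 are 0, 1, 2, 9, 10, 11.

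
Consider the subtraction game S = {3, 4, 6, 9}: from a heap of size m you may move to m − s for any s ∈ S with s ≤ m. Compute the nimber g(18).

2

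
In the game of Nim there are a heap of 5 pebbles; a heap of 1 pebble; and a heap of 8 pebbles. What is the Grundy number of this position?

12

Bitwise XOR of the heap sizes:
  0101  (5)
  0001  (1)
  1000  (8)
  ----
  1100  (12)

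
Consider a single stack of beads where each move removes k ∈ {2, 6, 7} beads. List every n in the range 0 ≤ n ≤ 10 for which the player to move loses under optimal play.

0, 1, 4, 5, 9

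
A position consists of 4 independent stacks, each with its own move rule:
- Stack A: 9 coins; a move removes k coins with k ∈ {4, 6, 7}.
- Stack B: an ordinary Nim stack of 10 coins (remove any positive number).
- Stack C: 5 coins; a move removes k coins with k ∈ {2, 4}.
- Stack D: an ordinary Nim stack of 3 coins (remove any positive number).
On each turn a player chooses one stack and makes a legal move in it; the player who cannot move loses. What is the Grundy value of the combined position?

Build the Grundy sequence for stack A with g(k) = mex{g(k−s) : s ∈ {4, 6, 7}, s ≤ k}:
g(0) = mex{} = 0
g(1) = mex{} = 0
g(2) = mex{} = 0
g(3) = mex{} = 0
g(4) = mex{0} = 1
g(5) = mex{0} = 1
g(6) = mex{0} = 1
g(7) = mex{0} = 1
g(8) = mex{0,1} = 2
g(9) = mex{0,1} = 2
So g(9) = 2.
Stack B is a plain Nim stack of size 10, so its Grundy value is 10.
For stack C, compute g(0), g(1), … with moves {2, 4}:
k:     0  1  2  3  4  5
g(k):  0  0  1  1  2  2
So g(5) = 2.
Stack D is a plain Nim stack of size 3, so its Grundy value is 3.
The value of a disjunctive sum is the nim-sum of the parts.
Combined value = 2 ⊕ 10 ⊕ 2 ⊕ 3 = 9.

9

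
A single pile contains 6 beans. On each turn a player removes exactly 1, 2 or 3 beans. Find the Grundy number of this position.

2

Build the Grundy sequence with g(k) = mex{g(k−s) : s ∈ {1, 2, 3}, s ≤ k}:
g(0) = mex{} = 0
g(1) = mex{0} = 1
g(2) = mex{0,1} = 2
g(3) = mex{0,1,2} = 3
g(4) = mex{1,2,3} = 0
g(5) = mex{0,2,3} = 1
g(6) = mex{0,1,3} = 2
So g(6) = 2.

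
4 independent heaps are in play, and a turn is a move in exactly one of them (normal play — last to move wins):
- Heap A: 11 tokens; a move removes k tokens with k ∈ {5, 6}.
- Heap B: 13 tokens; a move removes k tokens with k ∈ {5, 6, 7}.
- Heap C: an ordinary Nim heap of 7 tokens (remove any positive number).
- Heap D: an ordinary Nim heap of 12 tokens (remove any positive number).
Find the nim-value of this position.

11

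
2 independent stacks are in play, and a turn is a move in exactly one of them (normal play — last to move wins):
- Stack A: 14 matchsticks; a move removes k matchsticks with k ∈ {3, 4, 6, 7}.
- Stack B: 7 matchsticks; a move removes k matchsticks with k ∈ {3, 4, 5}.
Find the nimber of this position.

3

Build the Grundy sequence for stack A with g(k) = mex{g(k−s) : s ∈ {3, 4, 6, 7}, s ≤ k}:
k:     0  1  2  3  4  5  6  7  8  9 10 11 12 13 14
g(k):  0  0  0  1  1  1  2  2  2  3  0  0  0  1  1
So g(14) = 1.
Build the Grundy sequence for stack B with g(k) = mex{g(k−s) : s ∈ {3, 4, 5}, s ≤ k}:
k:     0  1  2  3  4  5  6  7
g(k):  0  0  0  1  1  1  2  2
So g(7) = 2.
By the Sprague-Grundy theorem, the Grundy value of a sum of independent games is the XOR of the component values.
Combined value = 1 ⊕ 2 = 3.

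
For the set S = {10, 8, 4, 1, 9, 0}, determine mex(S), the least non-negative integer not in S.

The values 0, 1 are all present; 2 is the first non-negative integer missing from the set.

2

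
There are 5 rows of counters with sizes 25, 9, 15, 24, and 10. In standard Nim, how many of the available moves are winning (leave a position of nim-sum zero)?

5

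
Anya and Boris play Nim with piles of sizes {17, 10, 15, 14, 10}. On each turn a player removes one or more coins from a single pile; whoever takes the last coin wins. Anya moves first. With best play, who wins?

Bitwise XOR of the heap sizes:
  10001  (17)
  01010  (10)
  01111  (15)
  01110  (14)
  01010  (10)
  -----
  10000  (16)
The nim-sum is 16 ≠ 0, so this is an N-position: the player to move can win; Anya has a winning move.

Anya wins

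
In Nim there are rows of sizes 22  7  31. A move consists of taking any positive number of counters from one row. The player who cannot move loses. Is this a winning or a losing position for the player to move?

Bitwise XOR of the heap sizes:
  10110  (22)
  00111  (7)
  11111  (31)
  -----
  01110  (14)
The nim-sum is 14 ≠ 0, so this is an N-position: the player to move can win.

Winning position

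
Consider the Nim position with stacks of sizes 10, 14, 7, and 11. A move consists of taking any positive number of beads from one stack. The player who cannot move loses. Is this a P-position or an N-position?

Nim-sum: 10 XOR 14 XOR 7 XOR 11 = 8.
The nim-sum is 8 ≠ 0, so this is an N-position: the player to move can win.

N-position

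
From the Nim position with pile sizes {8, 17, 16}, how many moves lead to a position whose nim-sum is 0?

1

Compute the nim-sum pairwise:
8 XOR 17 = 25
25 XOR 16 = 9
The overall nim-sum is X = 9. A pile of size p has a winning move iff p XOR X < p (reduce it to p XOR X).
  8: 8 XOR 9 = 1 < 8 — winning move (to 1).
  17: 17 XOR 9 = 24 ≥ 17 — no move.
  16: 16 XOR 9 = 25 ≥ 16 — no move.
That gives 1 winning move.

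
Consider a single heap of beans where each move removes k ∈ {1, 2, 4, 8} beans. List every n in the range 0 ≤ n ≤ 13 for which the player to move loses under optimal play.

Build the Grundy sequence with g(k) = mex{g(k−s) : s ∈ {1, 2, 4, 8}, s ≤ k}:
g(0) = mex{} = 0
g(1) = mex{0} = 1
g(2) = mex{0,1} = 2
g(3) = mex{1,2} = 0
g(4) = mex{0,2} = 1
g(5) = mex{0,1} = 2
g(6) = mex{1,2} = 0
g(7) = mex{0,2} = 1
g(8) = mex{0,1} = 2
g(9) = mex{1,2} = 0
g(10) = mex{0,2} = 1
g(11) = mex{0,1} = 2
g(12) = mex{1,2} = 0
g(13) = mex{0,2} = 1
The P-positions (g = 0) in 0..13 are 0, 3, 6, 9, 12.

0, 3, 6, 9, 12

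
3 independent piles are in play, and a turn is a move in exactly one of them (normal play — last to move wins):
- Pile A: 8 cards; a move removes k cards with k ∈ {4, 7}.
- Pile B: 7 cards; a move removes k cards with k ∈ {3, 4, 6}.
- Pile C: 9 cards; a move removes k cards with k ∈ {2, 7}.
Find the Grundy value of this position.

0

Grundy values for pile A (subtraction set {4, 7}):
g(0) = mex{} = 0
g(1) = mex{} = 0
g(2) = mex{} = 0
g(3) = mex{} = 0
g(4) = mex{0} = 1
g(5) = mex{0} = 1
g(6) = mex{0} = 1
g(7) = mex{0} = 1
g(8) = mex{0,1} = 2
So g(8) = 2.
Build the Grundy sequence for pile B with g(k) = mex{g(k−s) : s ∈ {3, 4, 6}, s ≤ k}:
k:     0  1  2  3  4  5  6  7
g(k):  0  0  0  1  1  1  2  2
So g(7) = 2.
Build the Grundy sequence for pile C with g(k) = mex{g(k−s) : s ∈ {2, 7}, s ≤ k}:
k:     0  1  2  3  4  5  6  7  8  9
g(k):  0  0  1  1  0  0  1  1  2  0
So g(9) = 0.
The value of a disjunctive sum is the nim-sum of the parts.
Combined value = 2 XOR 2 XOR 0 = 0.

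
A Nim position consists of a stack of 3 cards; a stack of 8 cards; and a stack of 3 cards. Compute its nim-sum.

8

Compute the nim-sum pairwise:
3 ⊕ 8 = 11
11 ⊕ 3 = 8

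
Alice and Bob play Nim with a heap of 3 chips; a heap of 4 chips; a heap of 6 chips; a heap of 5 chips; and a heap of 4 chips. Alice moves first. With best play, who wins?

Bob wins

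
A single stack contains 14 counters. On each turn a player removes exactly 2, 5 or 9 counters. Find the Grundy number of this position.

Grundy values for subtraction set {2, 5, 9}:
g(0) = mex{} = 0
g(1) = mex{} = 0
g(2) = mex{0} = 1
g(3) = mex{0} = 1
g(4) = mex{1} = 0
g(5) = mex{0,1} = 2
g(6) = mex{0} = 1
g(7) = mex{1,2} = 0
g(8) = mex{1} = 0
g(9) = mex{0} = 1
g(10) = mex{0,2} = 1
g(11) = mex{1} = 0
g(12) = mex{0,1} = 2
g(13) = mex{0} = 1
g(14) = mex{1,2} = 0
So g(14) = 0.

0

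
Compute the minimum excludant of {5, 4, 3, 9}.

0 is not in the set, so the mex is 0.

0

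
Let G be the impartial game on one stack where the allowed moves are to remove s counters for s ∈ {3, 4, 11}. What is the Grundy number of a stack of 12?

1

Build the Grundy sequence with g(k) = mex{g(k−s) : s ∈ {3, 4, 11}, s ≤ k}:
g(0) = mex{} = 0
g(1) = mex{} = 0
g(2) = mex{} = 0
g(3) = mex{0} = 1
g(4) = mex{0} = 1
g(5) = mex{0} = 1
g(6) = mex{0,1} = 2
g(7) = mex{1} = 0
g(8) = mex{1} = 0
g(9) = mex{1,2} = 0
g(10) = mex{0,2} = 1
g(11) = mex{0} = 1
g(12) = mex{0} = 1
So g(12) = 1.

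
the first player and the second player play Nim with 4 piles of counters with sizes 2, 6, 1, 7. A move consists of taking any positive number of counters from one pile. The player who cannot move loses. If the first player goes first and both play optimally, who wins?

Write each in binary and XOR column by column:
  010  (2)
  110  (6)
  001  (1)
  111  (7)
  ---
  010  (2)
The nim-sum is 2 ≠ 0, so this is an N-position: the player to move can win; the first player has a winning move.

the first player wins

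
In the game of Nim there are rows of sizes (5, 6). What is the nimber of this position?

Write each in binary and XOR column by column:
  101  (5)
  110  (6)
  ---
  011  (3)

3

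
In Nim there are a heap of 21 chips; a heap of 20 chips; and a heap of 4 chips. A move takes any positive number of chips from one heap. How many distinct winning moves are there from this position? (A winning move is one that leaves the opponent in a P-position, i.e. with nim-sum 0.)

3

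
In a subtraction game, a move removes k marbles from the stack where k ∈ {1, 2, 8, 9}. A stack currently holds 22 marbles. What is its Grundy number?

Compute g(0), g(1), … for moves {1, 2, 8, 9}:
k:     0  1  2  3  4  5  6  7  8  9 10 11 12 13 14 15 16 17 18 19 20 21 22
g(k):  0  1  2  0  1  2  0  1  2  3  0  1  2  0  1  2  0  1  2  3  0  1  2
So g(22) = 2.

2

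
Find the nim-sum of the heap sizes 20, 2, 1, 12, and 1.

26

Compute the nim-sum pairwise:
20 ^ 2 = 22
22 ^ 1 = 23
23 ^ 12 = 27
27 ^ 1 = 26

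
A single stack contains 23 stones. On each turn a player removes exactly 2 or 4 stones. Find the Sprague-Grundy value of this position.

2

Grundy values for subtraction set {2, 4}:
k:     0  1  2  3  4  5  6  7  8  9 10 11 12 13 14 15 16 17 18 19 20 21 22 23
g(k):  0  0  1  1  2  2  0  0  1  1  2  2  0  0  1  1  2  2  0  0  1  1  2  2
So g(23) = 2.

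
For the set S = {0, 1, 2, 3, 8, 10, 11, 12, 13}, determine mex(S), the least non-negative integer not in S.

The values 0, 1, 2, 3 are all present; 4 is the first non-negative integer missing from the set.

4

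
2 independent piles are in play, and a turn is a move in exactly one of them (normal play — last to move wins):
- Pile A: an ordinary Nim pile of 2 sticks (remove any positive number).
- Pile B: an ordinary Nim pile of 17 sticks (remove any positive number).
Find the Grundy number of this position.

19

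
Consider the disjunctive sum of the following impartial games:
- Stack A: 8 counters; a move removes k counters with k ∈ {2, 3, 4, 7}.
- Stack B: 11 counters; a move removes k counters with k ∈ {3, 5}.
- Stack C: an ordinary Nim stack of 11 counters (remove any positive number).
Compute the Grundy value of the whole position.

11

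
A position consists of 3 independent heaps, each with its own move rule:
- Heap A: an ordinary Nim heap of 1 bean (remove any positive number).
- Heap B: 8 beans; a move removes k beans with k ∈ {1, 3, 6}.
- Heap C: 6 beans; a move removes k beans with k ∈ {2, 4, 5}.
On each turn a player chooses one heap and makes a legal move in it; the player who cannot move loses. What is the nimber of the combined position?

0

Heap A is a plain Nim heap of size 1, so its Grundy value is 1.
Grundy values for heap B (subtraction set {1, 3, 6}):
g(0) = mex{} = 0
g(1) = mex{0} = 1
g(2) = mex{1} = 0
g(3) = mex{0} = 1
g(4) = mex{1} = 0
g(5) = mex{0} = 1
g(6) = mex{0,1} = 2
g(7) = mex{0,1,2} = 3
g(8) = mex{0,1,3} = 2
So g(8) = 2.
Grundy values for heap C (subtraction set {2, 4, 5}):
g(0) = mex{} = 0
g(1) = mex{} = 0
g(2) = mex{0} = 1
g(3) = mex{0} = 1
g(4) = mex{0,1} = 2
g(5) = mex{0,1} = 2
g(6) = mex{0,1,2} = 3
So g(6) = 3.
The value of a disjunctive sum is the nim-sum of the parts.
Combined value = 1 XOR 2 XOR 3 = 0.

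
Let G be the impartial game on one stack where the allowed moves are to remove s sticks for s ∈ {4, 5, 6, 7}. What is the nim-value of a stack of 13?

0

Grundy values for subtraction set {4, 5, 6, 7}:
g(0) = mex{} = 0
g(1) = mex{} = 0
g(2) = mex{} = 0
g(3) = mex{} = 0
g(4) = mex{0} = 1
g(5) = mex{0} = 1
g(6) = mex{0} = 1
g(7) = mex{0} = 1
g(8) = mex{0,1} = 2
g(9) = mex{0,1} = 2
g(10) = mex{0,1} = 2
g(11) = mex{1} = 0
g(12) = mex{1,2} = 0
g(13) = mex{1,2} = 0
So g(13) = 0.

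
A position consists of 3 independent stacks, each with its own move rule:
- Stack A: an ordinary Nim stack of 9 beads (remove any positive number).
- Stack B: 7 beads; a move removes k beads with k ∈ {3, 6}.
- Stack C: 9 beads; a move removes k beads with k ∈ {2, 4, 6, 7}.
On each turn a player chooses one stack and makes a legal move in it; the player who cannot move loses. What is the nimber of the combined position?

11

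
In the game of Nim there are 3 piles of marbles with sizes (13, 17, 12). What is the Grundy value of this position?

16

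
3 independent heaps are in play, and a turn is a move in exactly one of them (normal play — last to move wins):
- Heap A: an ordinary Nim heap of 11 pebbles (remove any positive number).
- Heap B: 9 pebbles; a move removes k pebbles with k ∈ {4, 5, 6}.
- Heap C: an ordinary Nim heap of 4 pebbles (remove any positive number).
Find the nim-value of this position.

13

Heap A is a plain Nim heap of size 11, so its Grundy value is 11.
Build the Grundy sequence for heap B with g(k) = mex{g(k−s) : s ∈ {4, 5, 6}, s ≤ k}:
g(0) = mex{} = 0
g(1) = mex{} = 0
g(2) = mex{} = 0
g(3) = mex{} = 0
g(4) = mex{0} = 1
g(5) = mex{0} = 1
g(6) = mex{0} = 1
g(7) = mex{0} = 1
g(8) = mex{0,1} = 2
g(9) = mex{0,1} = 2
So g(9) = 2.
Heap C is a plain Nim heap of size 4, so its Grundy value is 4.
The value of a disjunctive sum is the nim-sum of the parts.
Combined value = 11 ⊕ 2 ⊕ 4 = 13.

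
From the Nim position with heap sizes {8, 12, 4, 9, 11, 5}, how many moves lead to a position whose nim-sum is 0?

In binary:
  1000  (8)
  1100  (12)
  0100  (4)
  1001  (9)
  1011  (11)
  0101  (5)
  ----
  0111  (7)
The overall nim-sum is X = 7. A heap of size p has a winning move iff p XOR X < p (reduce it to p XOR X).
  8: 8 XOR 7 = 15 ≥ 8 — no move.
  12: 12 XOR 7 = 11 < 12 — winning move (to 11).
  4: 4 XOR 7 = 3 < 4 — winning move (to 3).
  9: 9 XOR 7 = 14 ≥ 9 — no move.
  11: 11 XOR 7 = 12 ≥ 11 — no move.
  5: 5 XOR 7 = 2 < 5 — winning move (to 2).
That gives 3 winning moves.

3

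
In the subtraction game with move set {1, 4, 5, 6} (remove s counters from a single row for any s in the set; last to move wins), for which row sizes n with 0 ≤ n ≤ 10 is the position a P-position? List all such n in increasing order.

0, 2, 9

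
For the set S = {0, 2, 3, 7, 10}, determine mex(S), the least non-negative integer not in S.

0 is in the set but 1 is not, so the mex is 1.

1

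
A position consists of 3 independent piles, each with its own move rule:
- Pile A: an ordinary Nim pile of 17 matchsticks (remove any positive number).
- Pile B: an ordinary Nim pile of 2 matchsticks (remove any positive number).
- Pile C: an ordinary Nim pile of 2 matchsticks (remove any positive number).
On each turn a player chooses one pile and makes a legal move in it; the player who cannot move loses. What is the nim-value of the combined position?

17

Pile A is a plain Nim pile of size 17, so its Grundy value is 17.
Pile B is a plain Nim pile of size 2, so its Grundy value is 2.
Pile C is a plain Nim pile of size 2, so its Grundy value is 2.
The value of a disjunctive sum is the nim-sum of the parts.
Combined value = 17 ⊕ 2 ⊕ 2 = 17.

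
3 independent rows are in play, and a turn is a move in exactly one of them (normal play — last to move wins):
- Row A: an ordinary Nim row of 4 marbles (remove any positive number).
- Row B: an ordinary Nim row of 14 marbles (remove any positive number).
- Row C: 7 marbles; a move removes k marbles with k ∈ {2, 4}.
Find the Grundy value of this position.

10

Row A is a plain Nim row of size 4, so its Grundy value is 4.
Row B is a plain Nim row of size 14, so its Grundy value is 14.
Build the Grundy sequence for row C with g(k) = mex{g(k−s) : s ∈ {2, 4}, s ≤ k}:
g(0) = mex{} = 0
g(1) = mex{} = 0
g(2) = mex{0} = 1
g(3) = mex{0} = 1
g(4) = mex{0,1} = 2
g(5) = mex{0,1} = 2
g(6) = mex{1,2} = 0
g(7) = mex{1,2} = 0
So g(7) = 0.
The value of a disjunctive sum is the nim-sum of the parts.
Combined value = 4 ⊕ 14 ⊕ 0 = 10.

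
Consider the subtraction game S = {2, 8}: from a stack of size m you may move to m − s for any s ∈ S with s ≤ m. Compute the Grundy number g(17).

Compute g(0), g(1), … for moves {2, 8}:
k:     0  1  2  3  4  5  6  7  8  9 10 11 12 13 14 15 16 17
g(k):  0  0  1  1  0  0  1  1  2  2  0  0  1  1  0  0  1  1
So g(17) = 1.

1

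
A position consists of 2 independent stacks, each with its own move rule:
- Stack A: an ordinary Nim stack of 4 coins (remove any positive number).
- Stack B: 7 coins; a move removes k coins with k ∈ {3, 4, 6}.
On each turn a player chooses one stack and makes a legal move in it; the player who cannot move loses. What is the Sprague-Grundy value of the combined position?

6

Stack A is a plain Nim stack of size 4, so its Grundy value is 4.
For stack B, compute g(0), g(1), … with moves {3, 4, 6}:
g(0) = mex{} = 0
g(1) = mex{} = 0
g(2) = mex{} = 0
g(3) = mex{0} = 1
g(4) = mex{0} = 1
g(5) = mex{0} = 1
g(6) = mex{0,1} = 2
g(7) = mex{0,1} = 2
So g(7) = 2.
The value of a disjunctive sum is the nim-sum of the parts.
Combined value = 4 XOR 2 = 6.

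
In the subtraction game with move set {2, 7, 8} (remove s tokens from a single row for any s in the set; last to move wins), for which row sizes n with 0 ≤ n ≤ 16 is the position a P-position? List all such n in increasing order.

0, 1, 4, 5, 10, 14, 15

Compute g(0), g(1), … for moves {2, 7, 8}:
k:     0  1  2  3  4  5  6  7  8  9 10 11 12 13 14 15 16
g(k):  0  0  1  1  0  0  1  1  2  2  0  3  1  2  0  0  1
The P-positions (g = 0) in 0..16 are 0, 1, 4, 5, 10, 14, 15.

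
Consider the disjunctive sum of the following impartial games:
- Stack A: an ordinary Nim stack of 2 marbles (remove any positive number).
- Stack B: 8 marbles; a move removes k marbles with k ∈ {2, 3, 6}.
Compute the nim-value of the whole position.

Stack A is a plain Nim stack of size 2, so its Grundy value is 2.
For stack B, compute g(0), g(1), … with moves {2, 3, 6}:
g(0) = mex{} = 0
g(1) = mex{} = 0
g(2) = mex{0} = 1
g(3) = mex{0} = 1
g(4) = mex{0,1} = 2
g(5) = mex{1} = 0
g(6) = mex{0,1,2} = 3
g(7) = mex{0,2} = 1
g(8) = mex{0,1,3} = 2
So g(8) = 2.
By the Sprague-Grundy theorem, the Grundy value of a sum of independent games is the XOR of the component values.
Combined value = 2 ⊕ 2 = 0.

0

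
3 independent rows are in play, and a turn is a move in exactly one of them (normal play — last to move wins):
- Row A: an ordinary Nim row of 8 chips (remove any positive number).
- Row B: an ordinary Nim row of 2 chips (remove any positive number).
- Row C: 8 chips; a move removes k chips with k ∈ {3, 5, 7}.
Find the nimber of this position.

8

Row A is a plain Nim row of size 8, so its Grundy value is 8.
Row B is a plain Nim row of size 2, so its Grundy value is 2.
Build the Grundy sequence for row C with g(k) = mex{g(k−s) : s ∈ {3, 5, 7}, s ≤ k}:
k:     0  1  2  3  4  5  6  7  8
g(k):  0  0  0  1  1  1  2  2  2
So g(8) = 2.
The value of a disjunctive sum is the nim-sum of the parts.
Combined value = 8 ⊕ 2 ⊕ 2 = 8.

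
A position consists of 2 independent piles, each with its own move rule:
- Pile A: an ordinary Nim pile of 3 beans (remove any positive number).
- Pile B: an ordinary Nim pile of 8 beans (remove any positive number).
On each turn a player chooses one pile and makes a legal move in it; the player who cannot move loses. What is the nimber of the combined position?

Pile A is a plain Nim pile of size 3, so its Grundy value is 3.
Pile B is a plain Nim pile of size 8, so its Grundy value is 8.
The value of a disjunctive sum is the nim-sum of the parts.
Combined value = 3 ⊕ 8 = 11.

11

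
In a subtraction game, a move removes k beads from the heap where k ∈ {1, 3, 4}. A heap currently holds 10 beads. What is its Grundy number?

1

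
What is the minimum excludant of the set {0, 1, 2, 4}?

The values 0, 1, 2 are all present; 3 is the first non-negative integer missing from the set.

3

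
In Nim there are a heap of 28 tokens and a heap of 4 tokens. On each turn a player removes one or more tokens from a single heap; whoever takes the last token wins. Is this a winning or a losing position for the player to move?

Nim-sum: 28 ^ 4 = 24.
The nim-sum is 24 ≠ 0, so this is an N-position: the player to move can win.

Winning position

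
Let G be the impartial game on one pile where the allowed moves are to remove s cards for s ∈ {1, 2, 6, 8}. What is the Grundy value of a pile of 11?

1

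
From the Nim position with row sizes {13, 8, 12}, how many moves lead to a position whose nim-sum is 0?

3

Bitwise XOR of the heap sizes:
  1101  (13)
  1000  (8)
  1100  (12)
  ----
  1001  (9)
The overall nim-sum is X = 9. A row of size p has a winning move iff p XOR X < p (reduce it to p XOR X).
  13: 13 XOR 9 = 4 < 13 — winning move (to 4).
  8: 8 XOR 9 = 1 < 8 — winning move (to 1).
  12: 12 XOR 9 = 5 < 12 — winning move (to 5).
That gives 3 winning moves.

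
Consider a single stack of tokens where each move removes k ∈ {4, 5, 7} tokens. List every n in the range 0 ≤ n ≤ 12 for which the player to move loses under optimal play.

0, 1, 2, 3, 11, 12

Grundy values for subtraction set {4, 5, 7}:
g(0) = mex{} = 0
g(1) = mex{} = 0
g(2) = mex{} = 0
g(3) = mex{} = 0
g(4) = mex{0} = 1
g(5) = mex{0} = 1
g(6) = mex{0} = 1
g(7) = mex{0} = 1
g(8) = mex{0,1} = 2
g(9) = mex{0,1} = 2
g(10) = mex{0,1} = 2
g(11) = mex{1} = 0
g(12) = mex{1,2} = 0
The P-positions (g = 0) in 0..12 are 0, 1, 2, 3, 11, 12.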